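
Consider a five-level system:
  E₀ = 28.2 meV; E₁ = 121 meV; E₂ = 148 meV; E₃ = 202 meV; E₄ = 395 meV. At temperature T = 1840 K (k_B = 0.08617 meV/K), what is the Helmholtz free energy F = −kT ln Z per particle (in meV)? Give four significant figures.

-114.5 meV

k_BT = 0.08617 × 1840 K = 158.553 meV.
Eᵢ/kT = 0.177859, 0.763152, 0.933442, 1.27402, 2.49128.
Z = Σ e^(−Eᵢ/kT) = e^(−0.177859) + e^(−0.763152) + e^(−0.933442) + e^(−1.27402) + e^(−2.49128) = 0.837060 + 0.466195 + 0.393198 + 0.279705 + 0.0828039 = 2.05896.
F = −kT ln Z = −158.553 × ln(2.05896) = −158.553 × 0.722201 = -114.5 meV.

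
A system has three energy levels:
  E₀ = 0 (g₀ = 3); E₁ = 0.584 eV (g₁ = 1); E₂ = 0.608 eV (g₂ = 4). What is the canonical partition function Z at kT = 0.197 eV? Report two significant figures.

Eᵢ/kT = 0, 2.964, 3.086.
Z = Σ gᵢe^(−Eᵢ/kT) = 3·e^(−0) + 1·e^(−2.964) + 4·e^(−3.086) = 3.000 + 0.05161 + 0.1827 = 3.234.

Z = 3.2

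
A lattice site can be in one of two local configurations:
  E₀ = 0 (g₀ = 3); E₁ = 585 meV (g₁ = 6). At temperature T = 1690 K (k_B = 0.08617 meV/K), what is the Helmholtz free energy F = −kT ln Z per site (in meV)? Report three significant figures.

-165 meV

k_BT = 0.08617 × 1690 K = 145.63 meV.
Eᵢ/kT = 0, 4.0170.
Z = Σ gᵢe^(−Eᵢ/kT) = 3·e^(−0) + 6·e^(−4.0170) = 3.0000 + 0.10804 = 3.1080.
F = −kT ln Z = −145.63 × ln(3.1080) = −145.63 × 1.1340 = -165 meV.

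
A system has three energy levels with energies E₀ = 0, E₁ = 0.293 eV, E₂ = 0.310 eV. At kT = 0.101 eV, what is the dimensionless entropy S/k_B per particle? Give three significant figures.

0.371

Eᵢ/kT = 0, 2.9010, 3.0693.
Z = Σ e^(−Eᵢ/kT) = e^(−0) + e^(−2.9010) + e^(−3.0693) = 1.0000 + 0.054968 + 0.046454 = 1.1014.
⟨E⟩ = Σ EᵢPᵢ = 0.027698 eV.
S/k_B = ln Z + ⟨E⟩/kT = ln(1.1014) + 0.027698/0.101 = 0.096582 + 0.27424 = 0.371.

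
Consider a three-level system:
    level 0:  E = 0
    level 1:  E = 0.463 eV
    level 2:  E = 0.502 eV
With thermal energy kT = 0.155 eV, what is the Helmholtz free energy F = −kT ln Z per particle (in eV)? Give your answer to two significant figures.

Eᵢ/kT = 0, 2.987, 3.239.
Z = Σ e^(−Eᵢ/kT) = e^(−0) + e^(−2.987) + e^(−3.239) = 1.000 + 0.05044 + 0.03920 = 1.090.
F = −kT ln Z = −0.155 × ln(1.090) = −0.155 × 0.08618 = -0.013 eV.

-0.013 eV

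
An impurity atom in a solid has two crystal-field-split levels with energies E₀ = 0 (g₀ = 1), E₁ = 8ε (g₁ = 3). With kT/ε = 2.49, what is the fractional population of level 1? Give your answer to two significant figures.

0.11

Eᵢ/kT = 0, 3.213.
Z = Σ gᵢe^(−Eᵢ/kT) = 1·e^(−0) + 3·e^(−3.213) = 1.000 + 0.1207 = 1.121.
P₁ = g₁ e^(−E₁/kT) / Z = 0.1207/1.121 = 0.11.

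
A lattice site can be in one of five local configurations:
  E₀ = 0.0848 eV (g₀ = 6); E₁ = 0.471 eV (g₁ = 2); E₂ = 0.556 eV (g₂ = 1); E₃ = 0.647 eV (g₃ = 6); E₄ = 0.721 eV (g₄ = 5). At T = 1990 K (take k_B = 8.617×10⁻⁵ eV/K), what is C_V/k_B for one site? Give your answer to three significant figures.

k_BT = 8.617×10⁻⁵ × 1990 K = 0.17148 eV.
Eᵢ/kT = 0.49452, 2.7467, 3.2424, 3.7730, 4.2046.
Z = Σ gᵢe^(−Eᵢ/kT) = 6·e^(−0.49452) + 2·e^(−2.7467) + 1·e^(−3.2424) + 6·e^(−3.7730) + 5·e^(−4.2046) = 3.6592 + 0.12828 + 0.039070 + 0.13790 + 0.074634 = 4.0391.
⟨E⟩ = 0.13257 eV, ⟨E²⟩ = 0.040448 eV².
C_V/k_B = (⟨E²⟩ − ⟨E⟩²)/(kT)² = (0.040448 − 0.017575)/0.029405 = 0.778.

0.778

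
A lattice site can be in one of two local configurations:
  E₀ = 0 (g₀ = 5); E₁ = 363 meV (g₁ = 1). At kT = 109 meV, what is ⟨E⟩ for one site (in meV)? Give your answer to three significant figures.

2.58 meV

Eᵢ/kT = 0, 3.3303.
Z = Σ gᵢe^(−Eᵢ/kT) = 5·e^(−0) + 1·e^(−3.3303) = 5.0000 + 0.035782 = 5.0358.
⟨E⟩ = Σ Eᵢ gᵢe^(−Eᵢ/kT) / Z = (0·5.0000 + 363·0.035782) / 5.0358 = 2.58 meV.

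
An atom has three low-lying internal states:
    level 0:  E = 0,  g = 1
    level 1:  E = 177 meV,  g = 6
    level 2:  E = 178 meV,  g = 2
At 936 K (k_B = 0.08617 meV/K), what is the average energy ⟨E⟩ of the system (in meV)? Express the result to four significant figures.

k_BT = 0.08617 × 936 K = 80.6551 meV.
Eᵢ/kT = 0, 2.19453, 2.20693.
Z = Σ gᵢe^(−Eᵢ/kT) = 1·e^(−0) + 6·e^(−2.19453) + 2·e^(−2.20693) = 1.00000 + 0.668465 + 0.220076 = 1.88854.
⟨E⟩ = Σ Eᵢ gᵢe^(−Eᵢ/kT) / Z = (0·1.00000 + 177·0.668465 + 178·0.220076) / 1.88854 = 83.39 meV.

83.39 meV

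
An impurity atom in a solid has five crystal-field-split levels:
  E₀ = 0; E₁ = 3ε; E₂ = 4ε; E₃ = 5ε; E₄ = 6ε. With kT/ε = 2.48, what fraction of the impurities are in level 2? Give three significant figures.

0.116

Eᵢ/kT = 0, 1.2097, 1.6129, 2.0161, 2.4194.
Z = Σ e^(−Eᵢ/kT) = e^(−0) + e^(−1.2097) + e^(−1.6129) + e^(−2.0161) + e^(−2.4194) = 1.0000 + 0.29829 + 0.19931 + 0.13317 + 0.088975 = 1.7197.
P₂ = e^(−E₂/kT) / Z = 0.19931/1.7197 = 0.116.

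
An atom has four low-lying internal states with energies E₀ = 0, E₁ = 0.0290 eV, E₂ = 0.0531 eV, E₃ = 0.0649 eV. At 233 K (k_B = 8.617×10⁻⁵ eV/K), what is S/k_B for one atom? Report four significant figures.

0.7847

k_BT = 8.617×10⁻⁵ × 233 K = 0.0200776 eV.
Eᵢ/kT = 0, 1.44440, 2.64474, 3.23246.
Z = Σ e^(−Eᵢ/kT) = e^(−0) + e^(−1.44440) + e^(−2.64474) + e^(−3.23246) = 1.00000 + 0.235888 + 0.0710238 + 0.0394603 = 1.34637.
⟨E⟩ = Σ EᵢPᵢ = 0.00978415 eV.
S/k_B = ln Z + ⟨E⟩/kT = ln(1.34637) + 0.00978415/0.0200776 = 0.297412 + 0.487317 = 0.7847.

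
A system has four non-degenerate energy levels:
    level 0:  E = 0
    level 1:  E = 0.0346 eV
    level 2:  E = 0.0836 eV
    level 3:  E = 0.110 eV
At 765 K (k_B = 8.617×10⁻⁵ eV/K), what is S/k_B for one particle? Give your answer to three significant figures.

k_BT = 8.617×10⁻⁵ × 765 K = 0.065920 eV.
Eᵢ/kT = 0, 0.52488, 1.2682, 1.6687.
Z = Σ e^(−Eᵢ/kT) = e^(−0) + e^(−0.52488) + e^(−1.2682) + e^(−1.6687) = 1.0000 + 0.59163 + 0.28134 + 0.18849 = 2.0615.
⟨E⟩ = Σ EᵢPᵢ = 0.031397 eV.
S/k_B = ln Z + ⟨E⟩/kT = ln(2.0615) + 0.031397/0.065920 = 0.72343 + 0.47629 = 1.20.

1.20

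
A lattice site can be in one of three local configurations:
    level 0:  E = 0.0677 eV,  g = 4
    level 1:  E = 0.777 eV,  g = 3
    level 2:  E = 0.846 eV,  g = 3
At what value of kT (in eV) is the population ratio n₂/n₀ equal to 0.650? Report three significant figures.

5.44 eV

n₂/n₀ = (g₂/g₀) exp[−(E₂−E₀)/kT] = 0.650.
⇒ (E₂−E₀)/kT = ln((3/4)/0.650) = ln(1.1538) = 0.14306.
kT = 0.7783 eV / 0.14306 = 5.44 eV.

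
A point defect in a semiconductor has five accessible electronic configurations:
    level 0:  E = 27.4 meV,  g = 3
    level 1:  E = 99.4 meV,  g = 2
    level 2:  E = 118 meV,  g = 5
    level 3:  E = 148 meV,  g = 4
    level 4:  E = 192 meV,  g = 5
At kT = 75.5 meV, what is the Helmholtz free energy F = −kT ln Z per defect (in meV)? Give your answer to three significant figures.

-116 meV

Eᵢ/kT = 0.36291, 1.3166, 1.5629, 1.9603, 2.5430.
Z = Σ gᵢe^(−Eᵢ/kT) = 3·e^(−0.36291) + 2·e^(−1.3166) + 5·e^(−1.5629) + 4·e^(−1.9603) + 5·e^(−2.5430) = 2.0869 + 0.53609 + 1.0476 + 0.56326 + 0.39315 = 4.6270.
F = −kT ln Z = −75.5 × ln(4.6270) = −75.5 × 1.5319 = -116 meV.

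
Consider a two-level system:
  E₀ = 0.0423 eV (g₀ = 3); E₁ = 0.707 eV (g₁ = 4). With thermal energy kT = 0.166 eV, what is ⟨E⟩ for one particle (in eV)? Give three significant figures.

Eᵢ/kT = 0.25482, 4.2590.
Z = Σ gᵢe^(−Eᵢ/kT) = 3·e^(−0.25482) + 4·e^(−4.2590) = 2.3252 + 0.056546 = 2.3817.
⟨E⟩ = Σ Eᵢ gᵢe^(−Eᵢ/kT) / Z = (0.0423·2.3252 + 0.707·0.056546) / 2.3817 = 0.0581 eV.

0.0581 eV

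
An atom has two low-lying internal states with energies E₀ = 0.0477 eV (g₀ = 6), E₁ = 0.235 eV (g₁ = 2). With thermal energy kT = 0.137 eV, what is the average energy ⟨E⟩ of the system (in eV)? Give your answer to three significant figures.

Eᵢ/kT = 0.34818, 1.7153.
Z = Σ gᵢe^(−Eᵢ/kT) = 6·e^(−0.34818) + 2·e^(−1.7153) = 4.2358 + 0.35982 = 4.5956.
⟨E⟩ = Σ Eᵢ gᵢe^(−Eᵢ/kT) / Z = (0.0477·4.2358 + 0.235·0.35982) / 4.5956 = 0.0624 eV.

0.0624 eV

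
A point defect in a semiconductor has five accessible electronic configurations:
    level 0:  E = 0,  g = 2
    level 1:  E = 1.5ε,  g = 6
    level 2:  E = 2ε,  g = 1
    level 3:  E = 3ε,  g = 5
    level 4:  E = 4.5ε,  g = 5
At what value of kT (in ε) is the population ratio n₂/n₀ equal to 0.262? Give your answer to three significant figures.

3.09 ε

n₂/n₀ = (g₂/g₀) exp[−(E₂−E₀)/kT] = 0.262.
⇒ (E₂−E₀)/kT = ln((1/2)/0.262) = ln(1.9084) = 0.64627.
kT = 2ε / 0.64627 = 3.09 ε.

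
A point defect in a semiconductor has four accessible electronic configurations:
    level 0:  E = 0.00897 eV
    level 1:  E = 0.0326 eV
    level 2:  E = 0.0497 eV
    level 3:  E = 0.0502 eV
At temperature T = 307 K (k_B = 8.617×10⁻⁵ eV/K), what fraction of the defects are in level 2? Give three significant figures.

k_BT = 8.617×10⁻⁵ × 307 K = 0.026454 eV.
Eᵢ/kT = 0.33908, 1.2323, 1.8787, 1.8976.
Z = Σ e^(−Eᵢ/kT) = e^(−0.33908) + e^(−1.2323) + e^(−1.8787) + e^(−1.8976) = 0.71243 + 0.29162 + 0.15279 + 0.14993 = 1.3068.
P₂ = e^(−E₂/kT) / Z = 0.15279/1.3068 = 0.117.

0.117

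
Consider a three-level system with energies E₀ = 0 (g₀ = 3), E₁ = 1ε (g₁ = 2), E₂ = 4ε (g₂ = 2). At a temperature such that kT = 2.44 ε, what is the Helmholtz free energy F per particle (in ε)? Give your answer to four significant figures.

Eᵢ/kT = 0, 0.409836, 1.63934.
Z = Σ gᵢe^(−Eᵢ/kT) = 3·e^(−0) + 2·e^(−0.409836) + 2·e^(−1.63934) = 3.00000 + 1.32752 + 0.388216 = 4.71574.
F = −kT ln Z = −2.44 × ln(4.71574) = −2.44 × 1.55091 = -3.784 ε.

-3.784 ε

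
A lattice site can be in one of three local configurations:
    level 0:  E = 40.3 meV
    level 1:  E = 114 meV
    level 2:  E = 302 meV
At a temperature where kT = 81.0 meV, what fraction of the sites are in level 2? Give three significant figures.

Eᵢ/kT = 0.49753, 1.4074, 3.7284.
Z = Σ e^(−Eᵢ/kT) = e^(−0.49753) + e^(−1.4074) + e^(−3.7284) = 0.60803 + 0.24478 + 0.024031 = 0.87684.
P₂ = e^(−E₂/kT) / Z = 0.024031/0.87684 = 0.0274.

0.0274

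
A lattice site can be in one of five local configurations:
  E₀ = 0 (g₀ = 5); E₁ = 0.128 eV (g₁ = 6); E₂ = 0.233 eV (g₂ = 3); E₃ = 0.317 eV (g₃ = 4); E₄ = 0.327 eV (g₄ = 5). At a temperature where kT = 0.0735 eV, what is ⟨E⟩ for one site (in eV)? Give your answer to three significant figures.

0.0318 eV

Eᵢ/kT = 0, 1.7415, 3.1701, 4.3129, 4.4490.
Z = Σ gᵢe^(−Eᵢ/kT) = 5·e^(−0) + 6·e^(−1.7415) + 3·e^(−3.1701) + 4·e^(−4.3129) + 5·e^(−4.4490) = 5.0000 + 1.0515 + 0.12600 + 0.053579 + 0.058451 = 6.2895.
⟨E⟩ = Σ Eᵢ gᵢe^(−Eᵢ/kT) / Z = (0·5.0000 + 0.128·1.0515 + 0.233·0.12600 + 0.317·0.053579 + 0.327·0.058451) / 6.2895 = 0.0318 eV.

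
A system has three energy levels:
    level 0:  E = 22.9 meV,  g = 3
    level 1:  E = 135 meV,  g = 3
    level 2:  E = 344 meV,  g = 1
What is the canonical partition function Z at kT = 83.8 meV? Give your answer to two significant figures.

Eᵢ/kT = 0.2733, 1.611, 4.105.
Z = Σ gᵢe^(−Eᵢ/kT) = 3·e^(−0.2733) + 3·e^(−1.611) + 1·e^(−4.105) = 2.283 + 0.5991 + 0.01649 = 2.899.

Z = 2.9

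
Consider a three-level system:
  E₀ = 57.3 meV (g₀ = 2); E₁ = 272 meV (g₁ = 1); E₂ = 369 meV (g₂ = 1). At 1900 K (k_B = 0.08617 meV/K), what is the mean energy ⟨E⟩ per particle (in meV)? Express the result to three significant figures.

k_BT = 0.08617 × 1900 K = 163.72 meV.
Eᵢ/kT = 0.34999, 1.6614, 2.2538.
Z = Σ gᵢe^(−Eᵢ/kT) = 2·e^(−0.34999) + 1·e^(−1.6614) + 1·e^(−2.2538) = 1.4094 + 0.18987 + 0.10500 = 1.7043.
⟨E⟩ = Σ Eᵢ gᵢe^(−Eᵢ/kT) / Z = (57.3·1.4094 + 272·0.18987 + 369·0.10500) / 1.7043 = 100 meV.

100 meV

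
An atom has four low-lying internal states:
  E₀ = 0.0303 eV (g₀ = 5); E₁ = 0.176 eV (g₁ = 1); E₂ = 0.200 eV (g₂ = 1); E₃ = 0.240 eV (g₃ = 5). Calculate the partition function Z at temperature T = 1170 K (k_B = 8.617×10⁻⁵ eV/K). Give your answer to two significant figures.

k_BT = 8.617×10⁻⁵ × 1170 K = 0.1008 eV.
Eᵢ/kT = 0.3006, 1.746, 1.984, 2.381.
Z = Σ gᵢe^(−Eᵢ/kT) = 5·e^(−0.3006) + 1·e^(−1.746) + 1·e^(−1.984) + 5·e^(−2.381) = 3.702 + 0.1745 + 0.1375 + 0.4623 = 4.476.

Z = 4.5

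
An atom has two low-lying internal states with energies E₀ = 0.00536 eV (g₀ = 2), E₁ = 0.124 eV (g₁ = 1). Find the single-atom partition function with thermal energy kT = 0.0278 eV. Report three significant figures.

Z = 1.66

Eᵢ/kT = 0.19281, 4.4604.
Z = Σ gᵢe^(−Eᵢ/kT) = 2·e^(−0.19281) + 1·e^(−4.4604) = 1.6493 + 0.011558 = 1.6609.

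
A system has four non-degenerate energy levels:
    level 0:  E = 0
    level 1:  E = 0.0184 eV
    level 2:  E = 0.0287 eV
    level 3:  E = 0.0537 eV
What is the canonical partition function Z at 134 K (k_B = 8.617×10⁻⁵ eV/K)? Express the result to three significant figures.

k_BT = 8.617×10⁻⁵ × 134 K = 0.011547 eV.
Eᵢ/kT = 0, 1.5935, 2.4855, 4.6506.
Z = Σ e^(−Eᵢ/kT) = e^(−0) + e^(−1.5935) + e^(−2.4855) + e^(−4.6506) = 1.0000 + 0.20321 + 0.083284 + 0.0095559 = 1.2960.

Z = 1.30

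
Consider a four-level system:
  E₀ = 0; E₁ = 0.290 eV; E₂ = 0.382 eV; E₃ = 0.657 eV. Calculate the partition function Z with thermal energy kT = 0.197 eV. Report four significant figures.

Z = 1.409

Eᵢ/kT = 0, 1.47208, 1.93909, 3.33503.
Z = Σ e^(−Eᵢ/kT) = e^(−0) + e^(−1.47208) + e^(−1.93909) + e^(−3.33503) = 1.00000 + 0.229448 + 0.143835 + 0.0356135 = 1.40890.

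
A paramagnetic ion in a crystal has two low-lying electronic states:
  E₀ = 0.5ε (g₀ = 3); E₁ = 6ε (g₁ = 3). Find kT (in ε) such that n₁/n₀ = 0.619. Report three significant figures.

n₁/n₀ = (g₁/g₀) exp[−(E₁−E₀)/kT] = 0.619.
⇒ (E₁−E₀)/kT = ln((3/3)/0.619) = ln(1.6155) = 0.47964.
kT = 5.5ε / 0.47964 = 11.5 ε.

11.5 ε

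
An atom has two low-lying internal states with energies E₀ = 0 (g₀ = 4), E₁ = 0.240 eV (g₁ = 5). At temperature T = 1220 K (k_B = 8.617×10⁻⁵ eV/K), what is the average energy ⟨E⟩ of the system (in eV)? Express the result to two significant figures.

0.027 eV

k_BT = 8.617×10⁻⁵ × 1220 K = 0.1051 eV.
Eᵢ/kT = 0, 2.284.
Z = Σ gᵢe^(−Eᵢ/kT) = 4·e^(−0) + 5·e^(−2.284) = 4.000 + 0.5094 = 4.509.
⟨E⟩ = Σ Eᵢ gᵢe^(−Eᵢ/kT) / Z = (0·4.000 + 0.240·0.5094) / 4.509 = 0.027 eV.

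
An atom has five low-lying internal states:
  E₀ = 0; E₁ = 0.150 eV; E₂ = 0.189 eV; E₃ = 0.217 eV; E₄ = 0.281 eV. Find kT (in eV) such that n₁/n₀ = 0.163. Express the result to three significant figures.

0.0827 eV

n₁/n₀ = exp[−(E₁−E₀)/kT] = 0.163.
⇒ (E₁−E₀)/kT = ln(1/0.163) = ln(6.1350) = 1.8140.
kT = 0.150 eV / 1.8140 = 0.0827 eV.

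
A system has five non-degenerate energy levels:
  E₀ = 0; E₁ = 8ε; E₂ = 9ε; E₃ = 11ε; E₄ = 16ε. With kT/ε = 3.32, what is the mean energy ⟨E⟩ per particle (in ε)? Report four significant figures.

Eᵢ/kT = 0, 2.40964, 2.71084, 3.31325, 4.81928.
Z = Σ e^(−Eᵢ/kT) = e^(−0) + e^(−2.40964) + e^(−2.71084) + e^(−3.31325) + e^(−4.81928) = 1.00000 + 0.0898476 + 0.0664809 + 0.0363977 + 0.00807260 = 1.20080.
⟨E⟩ = Σ Eᵢ e^(−Eᵢ/kT) / Z = (0·1.00000 + 8·0.0898476 + 9·0.0664809 + 11·0.0363977 + 16·0.00807260) / 1.20080 = 1.538 ε.

1.538 ε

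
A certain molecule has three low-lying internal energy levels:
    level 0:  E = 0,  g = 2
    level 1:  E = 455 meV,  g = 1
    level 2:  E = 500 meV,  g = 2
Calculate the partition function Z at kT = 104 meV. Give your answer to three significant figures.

Eᵢ/kT = 0, 4.3750, 4.8077.
Z = Σ gᵢe^(−Eᵢ/kT) = 2·e^(−0) + 1·e^(−4.3750) + 2·e^(−4.8077) = 2.0000 + 0.012588 + 0.016333 = 2.0289.

Z = 2.03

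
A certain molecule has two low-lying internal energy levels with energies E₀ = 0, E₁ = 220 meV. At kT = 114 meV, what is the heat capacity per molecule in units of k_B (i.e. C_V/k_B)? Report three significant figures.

Eᵢ/kT = 0, 1.9298.
Z = Σ e^(−Eᵢ/kT) = e^(−0) + e^(−1.9298) = 1.0000 + 0.14518 = 1.1452.
⟨E⟩ = 27.890 meV, ⟨E²⟩ = 6135.8 meV².
C_V/k_B = (⟨E²⟩ − ⟨E⟩²)/(kT)² = (6135.8 − 777.85)/12996 = 0.412.

0.412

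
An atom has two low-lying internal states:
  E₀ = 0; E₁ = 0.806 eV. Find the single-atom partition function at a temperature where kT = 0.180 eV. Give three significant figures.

Z = 1.01

Eᵢ/kT = 0, 4.4778.
Z = Σ e^(−Eᵢ/kT) = e^(−0) + e^(−4.4778) = 1.0000 + 0.011358 = 1.0114.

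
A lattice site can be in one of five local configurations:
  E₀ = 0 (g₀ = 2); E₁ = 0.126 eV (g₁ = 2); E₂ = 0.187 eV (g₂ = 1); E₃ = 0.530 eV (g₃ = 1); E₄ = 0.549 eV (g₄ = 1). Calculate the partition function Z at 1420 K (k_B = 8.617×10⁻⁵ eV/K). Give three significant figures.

Z = 2.96

k_BT = 8.617×10⁻⁵ × 1420 K = 0.12236 eV.
Eᵢ/kT = 0, 1.0297, 1.5283, 4.3315, 4.4868.
Z = Σ gᵢe^(−Eᵢ/kT) = 2·e^(−0) + 2·e^(−1.0297) + 1·e^(−1.5283) + 1·e^(−4.3315) + 1·e^(−4.4868) = 2.0000 + 0.71423 + 0.21690 + 0.013148 + 0.011257 = 2.9555.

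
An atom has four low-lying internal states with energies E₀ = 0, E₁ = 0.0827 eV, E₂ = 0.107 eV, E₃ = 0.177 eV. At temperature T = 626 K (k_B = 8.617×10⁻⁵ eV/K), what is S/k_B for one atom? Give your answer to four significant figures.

0.8528

k_BT = 8.617×10⁻⁵ × 626 K = 0.0539424 eV.
Eᵢ/kT = 0, 1.53312, 1.98360, 3.28128.
Z = Σ e^(−Eᵢ/kT) = e^(−0) + e^(−1.53312) + e^(−1.98360) + e^(−3.28128) = 1.00000 + 0.215861 + 0.137573 + 0.0375801 = 1.39101.
⟨E⟩ = Σ EᵢPᵢ = 0.0281980 eV.
S/k_B = ln Z + ⟨E⟩/kT = ln(1.39101) + 0.0281980/0.0539424 = 0.330030 + 0.522743 = 0.8528.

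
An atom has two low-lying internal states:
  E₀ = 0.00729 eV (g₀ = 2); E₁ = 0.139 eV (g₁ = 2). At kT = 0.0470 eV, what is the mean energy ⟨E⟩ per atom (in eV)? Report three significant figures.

0.0148 eV

Eᵢ/kT = 0.15511, 2.9574.
Z = Σ gᵢe^(−Eᵢ/kT) = 2·e^(−0.15511) + 2·e^(−2.9574) = 1.7126 + 0.10391 = 1.8165.
⟨E⟩ = Σ Eᵢ gᵢe^(−Eᵢ/kT) / Z = (0.00729·1.7126 + 0.139·0.10391) / 1.8165 = 0.0148 eV.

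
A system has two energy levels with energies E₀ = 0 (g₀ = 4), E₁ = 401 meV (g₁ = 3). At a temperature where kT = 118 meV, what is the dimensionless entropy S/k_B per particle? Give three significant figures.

Eᵢ/kT = 0, 3.3983.
Z = Σ gᵢe^(−Eᵢ/kT) = 4·e^(−0) + 3·e^(−3.3983) = 4.0000 + 0.10029 = 4.1003.
⟨E⟩ = Σ EᵢPᵢ = 9.8081 meV.
S/k_B = ln Z + ⟨E⟩/kT = ln(4.1003) + 9.8081/118 = 1.4111 + 0.083119 = 1.49.

1.49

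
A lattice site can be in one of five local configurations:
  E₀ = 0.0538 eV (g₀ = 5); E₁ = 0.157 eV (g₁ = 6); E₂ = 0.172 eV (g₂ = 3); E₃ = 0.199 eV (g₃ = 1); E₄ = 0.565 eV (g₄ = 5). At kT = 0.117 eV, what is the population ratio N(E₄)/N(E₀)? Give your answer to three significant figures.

n₄/n₀ = (g₄/g₀) exp[−(E₄−E₀)/kT] = (5/5) × exp(−(0.5112 eV)/(0.117 eV)) = (5/5) × exp(-4.3692) = 0.0127.

0.0127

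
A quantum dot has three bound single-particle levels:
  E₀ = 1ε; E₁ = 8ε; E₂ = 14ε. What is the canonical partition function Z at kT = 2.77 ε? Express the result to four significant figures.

Z = 0.7590

Eᵢ/kT = 0.361011, 2.88809, 5.05415.
Z = Σ e^(−Eᵢ/kT) = e^(−0.361011) + e^(−2.88809) + e^(−5.05415) = 0.696971 + 0.0556825 + 0.00638279 = 0.759036.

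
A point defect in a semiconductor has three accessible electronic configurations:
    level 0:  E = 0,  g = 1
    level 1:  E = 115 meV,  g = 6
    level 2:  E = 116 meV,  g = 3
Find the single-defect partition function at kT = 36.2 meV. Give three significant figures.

Eᵢ/kT = 0, 3.1768, 3.2044.
Z = Σ gᵢe^(−Eᵢ/kT) = 1·e^(−0) + 6·e^(−3.1768) + 3·e^(−3.2044) = 1.0000 + 0.25031 + 0.12175 = 1.3721.

Z = 1.37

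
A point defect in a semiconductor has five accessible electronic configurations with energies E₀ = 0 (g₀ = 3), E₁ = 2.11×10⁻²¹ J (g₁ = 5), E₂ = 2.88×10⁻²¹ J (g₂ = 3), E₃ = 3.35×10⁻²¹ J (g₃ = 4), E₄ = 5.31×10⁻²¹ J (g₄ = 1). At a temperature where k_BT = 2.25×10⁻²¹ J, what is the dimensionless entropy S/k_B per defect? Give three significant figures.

2.57

Eᵢ/kT = 0, 0.93778, 1.2800, 1.4889, 2.3600.
Z = Σ gᵢe^(−Eᵢ/kT) = 3·e^(−0) + 5·e^(−0.93778) + 3·e^(−1.2800) + 4·e^(−1.4889) + 1·e^(−2.3600) = 3.0000 + 1.9575 + 0.83411 + 0.90248 + 0.094420 = 6.7885.
⟨E⟩ = Σ EᵢPᵢ = 1.4815 ×10⁻²¹ J.
S/k_B = ln Z + ⟨E⟩/kT = ln(6.7885) + 1.4815/2.25 = 1.9152 + 0.65844 = 2.57.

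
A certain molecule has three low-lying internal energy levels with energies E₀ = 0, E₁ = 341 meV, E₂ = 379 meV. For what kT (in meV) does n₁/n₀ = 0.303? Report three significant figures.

286 meV

n₁/n₀ = exp[−(E₁−E₀)/kT] = 0.303.
⇒ (E₁−E₀)/kT = ln(1/0.303) = ln(3.3003) = 1.1940.
kT = 341 meV / 1.1940 = 286 meV.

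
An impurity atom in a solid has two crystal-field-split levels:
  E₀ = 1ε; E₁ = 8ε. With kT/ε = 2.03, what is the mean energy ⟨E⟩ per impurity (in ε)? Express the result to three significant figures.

Eᵢ/kT = 0.49261, 3.9409.
Z = Σ e^(−Eᵢ/kT) = e^(−0.49261) + e^(−3.9409) = 0.61103 + 0.019431 = 0.63046.
⟨E⟩ = Σ Eᵢ e^(−Eᵢ/kT) / Z = (1·0.61103 + 8·0.019431) / 0.63046 = 1.22 ε.

1.22 ε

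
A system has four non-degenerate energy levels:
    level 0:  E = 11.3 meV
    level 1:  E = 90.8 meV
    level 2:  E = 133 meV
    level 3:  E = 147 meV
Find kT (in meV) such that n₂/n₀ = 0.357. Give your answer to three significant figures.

118 meV

n₂/n₀ = exp[−(E₂−E₀)/kT] = 0.357.
⇒ (E₂−E₀)/kT = ln(1/0.357) = ln(2.8011) = 1.0300.
kT = 121.7 meV / 1.0300 = 118 meV.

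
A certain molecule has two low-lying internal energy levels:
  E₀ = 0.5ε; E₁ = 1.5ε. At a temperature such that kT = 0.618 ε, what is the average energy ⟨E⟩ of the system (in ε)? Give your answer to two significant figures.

0.67 ε

Eᵢ/kT = 0.8091, 2.427.
Z = Σ e^(−Eᵢ/kT) = e^(−0.8091) + e^(−2.427) = 0.4453 + 0.08830 = 0.5336.
⟨E⟩ = Σ Eᵢ e^(−Eᵢ/kT) / Z = (0.5·0.4453 + 1.5·0.08830) / 0.5336 = 0.67 ε.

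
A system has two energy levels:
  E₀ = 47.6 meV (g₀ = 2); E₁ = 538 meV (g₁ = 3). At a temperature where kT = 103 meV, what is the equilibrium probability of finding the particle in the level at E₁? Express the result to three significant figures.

Eᵢ/kT = 0.46214, 5.2233.
Z = Σ gᵢe^(−Eᵢ/kT) = 2·e^(−0.46214) + 3·e^(−5.2233) = 1.2599 + 0.016169 = 1.2761.
P₁ = g₁ e^(−E₁/kT) / Z = 0.016169/1.2761 = 0.0127.

0.0127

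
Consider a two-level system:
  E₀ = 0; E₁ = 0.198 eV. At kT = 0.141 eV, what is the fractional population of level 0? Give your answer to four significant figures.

0.8029

Eᵢ/kT = 0, 1.40426.
Z = Σ e^(−Eᵢ/kT) = e^(−0) + e^(−1.40426) = 1.00000 + 0.245549 = 1.24555.
P₀ = e^(−E₀/kT) / Z = 1.00000/1.24555 = 0.8029.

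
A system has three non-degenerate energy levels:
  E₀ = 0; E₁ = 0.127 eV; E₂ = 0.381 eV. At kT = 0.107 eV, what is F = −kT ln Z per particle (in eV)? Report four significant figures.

-0.03080 eV

Eᵢ/kT = 0, 1.18692, 3.56075.
Z = Σ e^(−Eᵢ/kT) = e^(−0) + e^(−1.18692) + e^(−3.56075) = 1.00000 + 0.305160 + 0.0284175 = 1.33358.
F = −kT ln Z = −0.107 × ln(1.33358) = −0.107 × 0.287867 = -0.03080 eV.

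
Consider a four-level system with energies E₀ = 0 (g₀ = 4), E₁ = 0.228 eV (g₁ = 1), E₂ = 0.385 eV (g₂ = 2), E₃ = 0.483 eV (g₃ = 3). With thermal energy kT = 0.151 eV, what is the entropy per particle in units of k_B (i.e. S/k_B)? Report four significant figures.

1.754

Eᵢ/kT = 0, 1.50993, 2.54967, 3.19868.
Z = Σ gᵢe^(−Eᵢ/kT) = 4·e^(−0) + 1·e^(−1.50993) + 2·e^(−2.54967) + 3·e^(−3.19868) = 4.00000 + 0.220925 + 0.156215 + 0.122448 = 4.49959.
⟨E⟩ = Σ EᵢPᵢ = 0.0377048 eV.
S/k_B = ln Z + ⟨E⟩/kT = ln(4.49959) + 0.0377048/0.151 = 1.50399 + 0.249701 = 1.754.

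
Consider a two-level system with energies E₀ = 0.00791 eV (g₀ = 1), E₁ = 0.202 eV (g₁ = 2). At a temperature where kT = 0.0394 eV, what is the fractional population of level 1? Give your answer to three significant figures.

Eᵢ/kT = 0.20076, 5.1269.
Z = Σ gᵢe^(−Eᵢ/kT) = 1·e^(−0.20076) + 2·e^(−5.1269) = 0.81811 + 0.011870 = 0.82998.
P₁ = g₁ e^(−E₁/kT) / Z = 0.011870/0.82998 = 0.0143.

0.0143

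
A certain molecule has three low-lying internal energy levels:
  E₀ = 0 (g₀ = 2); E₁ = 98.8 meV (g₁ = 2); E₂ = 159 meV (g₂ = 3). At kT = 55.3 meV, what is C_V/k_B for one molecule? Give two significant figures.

0.80

Eᵢ/kT = 0, 1.787, 2.875.
Z = Σ gᵢe^(−Eᵢ/kT) = 2·e^(−0) + 2·e^(−1.787) + 3·e^(−2.875) = 2.000 + 0.3349 + 0.1692 = 2.504.
⟨E⟩ = 23.96 meV, ⟨E²⟩ = 3014 meV².
C_V/k_B = (⟨E²⟩ − ⟨E⟩²)/(kT)² = (3014 − 574.1)/3058 = 0.80.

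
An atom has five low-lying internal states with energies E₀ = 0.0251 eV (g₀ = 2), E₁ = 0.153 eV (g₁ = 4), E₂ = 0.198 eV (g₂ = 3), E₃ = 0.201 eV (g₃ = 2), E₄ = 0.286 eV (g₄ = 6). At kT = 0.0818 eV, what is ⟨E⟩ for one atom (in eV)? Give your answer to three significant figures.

0.0999 eV

Eᵢ/kT = 0.30685, 1.8704, 2.4205, 2.4572, 3.4963.
Z = Σ gᵢe^(−Eᵢ/kT) = 2·e^(−0.30685) + 4·e^(−1.8704) + 3·e^(−2.4205) + 2·e^(−2.4572) + 6·e^(−3.4963) = 1.4715 + 0.61625 + 0.26663 + 0.17135 + 0.18186 = 2.7076.
⟨E⟩ = Σ Eᵢ gᵢe^(−Eᵢ/kT) / Z = (0.0251·1.4715 + 0.153·0.61625 + 0.198·0.26663 + 0.201·0.17135 + 0.286·0.18186) / 2.7076 = 0.0999 eV.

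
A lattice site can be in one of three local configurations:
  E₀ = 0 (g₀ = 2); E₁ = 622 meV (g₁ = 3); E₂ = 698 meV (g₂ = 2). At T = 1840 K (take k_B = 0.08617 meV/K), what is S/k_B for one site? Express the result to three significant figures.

k_BT = 0.08617 × 1840 K = 158.55 meV.
Eᵢ/kT = 0, 3.9231, 4.4024.
Z = Σ gᵢe^(−Eᵢ/kT) = 2·e^(−0) + 3·e^(−3.9231) + 2·e^(−4.4024) = 2.0000 + 0.059339 + 0.024496 = 2.0838.
⟨E⟩ = Σ EᵢPᵢ = 25.918 meV.
S/k_B = ln Z + ⟨E⟩/kT = ln(2.0838) + 25.918/158.55 = 0.73419 + 0.16347 = 0.898.

0.898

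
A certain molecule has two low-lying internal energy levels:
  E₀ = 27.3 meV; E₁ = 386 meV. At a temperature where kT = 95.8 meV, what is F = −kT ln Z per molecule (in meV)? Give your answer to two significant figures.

Eᵢ/kT = 0.2850, 4.029.
Z = Σ e^(−Eᵢ/kT) = e^(−0.2850) + e^(−4.029) = 0.7520 + 0.01779 = 0.7698.
F = −kT ln Z = −95.8 × ln(0.7698) = −95.8 × -0.2616 = 25 meV.

25 meV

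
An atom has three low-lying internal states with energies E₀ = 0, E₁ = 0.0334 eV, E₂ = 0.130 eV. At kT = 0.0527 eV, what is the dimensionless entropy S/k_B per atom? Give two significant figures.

0.82

Eᵢ/kT = 0, 0.6338, 2.467.
Z = Σ e^(−Eᵢ/kT) = e^(−0) + e^(−0.6338) + e^(−2.467) = 1.000 + 0.5306 + 0.08484 = 1.615.
⟨E⟩ = Σ EᵢPᵢ = 0.01780 eV.
S/k_B = ln Z + ⟨E⟩/kT = ln(1.615) + 0.01780/0.0527 = 0.4793 + 0.3378 = 0.82.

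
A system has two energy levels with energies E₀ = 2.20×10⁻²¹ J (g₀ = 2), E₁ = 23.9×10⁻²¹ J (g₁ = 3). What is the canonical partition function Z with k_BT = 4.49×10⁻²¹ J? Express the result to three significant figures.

Eᵢ/kT = 0.48998, 5.3229.
Z = Σ gᵢe^(−Eᵢ/kT) = 2·e^(−0.48998) + 3·e^(−5.3229) = 1.2253 + 0.014636 = 1.2399.

Z = 1.24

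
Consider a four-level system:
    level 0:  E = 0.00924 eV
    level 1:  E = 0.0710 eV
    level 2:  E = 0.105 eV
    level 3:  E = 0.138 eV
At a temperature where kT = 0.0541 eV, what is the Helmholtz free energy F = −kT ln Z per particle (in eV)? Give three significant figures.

-0.0156 eV

Eᵢ/kT = 0.17079, 1.3124, 1.9409, 2.5508.
Z = Σ e^(−Eᵢ/kT) = e^(−0.17079) + e^(−1.3124) + e^(−1.9409) + e^(−2.5508) = 0.84300 + 0.26917 + 0.14357 + 0.078019 = 1.3338.
F = −kT ln Z = −0.0541 × ln(1.3338) = −0.0541 × 0.28803 = -0.0156 eV.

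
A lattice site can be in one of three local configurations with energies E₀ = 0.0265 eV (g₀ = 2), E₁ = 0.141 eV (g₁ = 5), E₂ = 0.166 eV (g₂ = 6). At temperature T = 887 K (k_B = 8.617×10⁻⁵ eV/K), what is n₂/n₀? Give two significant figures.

0.48

k_BT = 8.617×10⁻⁵ × 887 K = 0.07643 eV.
n₂/n₀ = (g₂/g₀) exp[−(E₂−E₀)/kT] = (6/2) × exp(−(0.1395 eV)/(0.07643 eV)) = (6/2) × exp(-1.825) = 0.48.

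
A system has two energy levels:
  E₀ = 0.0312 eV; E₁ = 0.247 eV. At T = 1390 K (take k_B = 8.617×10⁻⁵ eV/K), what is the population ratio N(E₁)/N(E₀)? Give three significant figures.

0.165

k_BT = 8.617×10⁻⁵ × 1390 K = 0.11978 eV.
n₁/n₀ = exp[−(E₁−E₀)/kT] = exp(−(0.2158 eV)/(0.11978 eV)) = exp(-1.8016) = 0.165.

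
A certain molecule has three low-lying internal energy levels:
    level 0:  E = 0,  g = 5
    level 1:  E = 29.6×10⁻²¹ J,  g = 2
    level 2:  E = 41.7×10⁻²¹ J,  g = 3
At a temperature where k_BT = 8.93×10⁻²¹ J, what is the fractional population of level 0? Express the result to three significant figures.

0.980

Eᵢ/kT = 0, 3.3147, 4.6697.
Z = Σ gᵢe^(−Eᵢ/kT) = 5·e^(−0) + 2·e^(−3.3147) + 3·e^(−4.6697) = 5.0000 + 0.072690 + 0.028125 = 5.1008.
P₀ = g₀ e^(−E₀/kT) / Z = 5.0000/5.1008 = 0.980.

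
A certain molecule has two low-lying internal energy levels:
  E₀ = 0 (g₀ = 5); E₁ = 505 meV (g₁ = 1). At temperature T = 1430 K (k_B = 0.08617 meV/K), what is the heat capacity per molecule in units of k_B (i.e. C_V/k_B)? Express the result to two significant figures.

k_BT = 0.08617 × 1430 K = 123.2 meV.
Eᵢ/kT = 0, 4.099.
Z = Σ gᵢe^(−Eᵢ/kT) = 5·e^(−0) + 1·e^(−4.099) = 5.000 + 0.01659 = 5.017.
⟨E⟩ = 1.670 meV, ⟨E²⟩ = 843.3 meV².
C_V/k_B = (⟨E²⟩ − ⟨E⟩²)/(kT)² = (843.3 − 2.789)/15180 = 0.055.

0.055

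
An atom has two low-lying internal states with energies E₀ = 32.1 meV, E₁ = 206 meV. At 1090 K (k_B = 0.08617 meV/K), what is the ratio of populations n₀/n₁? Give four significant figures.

6.369

k_BT = 0.08617 × 1090 K = 93.9253 meV.
n₀/n₁ = exp[−(E₀−E₁)/kT] = exp(−(-173.9 meV)/(93.9253 meV)) = exp(1.85147) = 6.369.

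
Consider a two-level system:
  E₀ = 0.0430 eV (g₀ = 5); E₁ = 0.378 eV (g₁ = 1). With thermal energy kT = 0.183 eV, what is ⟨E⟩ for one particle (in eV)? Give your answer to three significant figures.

0.0534 eV

Eᵢ/kT = 0.23497, 2.0656.
Z = Σ gᵢe^(−Eᵢ/kT) = 5·e^(−0.23497) + 1·e^(−2.0656) = 3.9530 + 0.12674 = 4.0797.
⟨E⟩ = Σ Eᵢ gᵢe^(−Eᵢ/kT) / Z = (0.0430·3.9530 + 0.378·0.12674) / 4.0797 = 0.0534 eV.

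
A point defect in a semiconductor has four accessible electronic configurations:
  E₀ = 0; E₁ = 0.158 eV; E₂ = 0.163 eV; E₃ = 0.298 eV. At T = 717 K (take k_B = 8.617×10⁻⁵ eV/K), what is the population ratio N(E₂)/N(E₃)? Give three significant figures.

k_BT = 8.617×10⁻⁵ × 717 K = 0.061784 eV.
n₂/n₃ = exp[−(E₂−E₃)/kT] = exp(−(-0.135 eV)/(0.061784 eV)) = exp(2.1850) = 8.89.

8.89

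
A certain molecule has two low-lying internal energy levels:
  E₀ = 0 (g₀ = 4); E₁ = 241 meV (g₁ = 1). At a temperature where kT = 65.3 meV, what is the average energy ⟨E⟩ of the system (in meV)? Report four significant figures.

Eᵢ/kT = 0, 3.69066.
Z = Σ gᵢe^(−Eᵢ/kT) = 4·e^(−0) + 1·e^(−3.69066) = 4.00000 + 0.0249555 = 4.02496.
⟨E⟩ = Σ Eᵢ gᵢe^(−Eᵢ/kT) / Z = (0·4.00000 + 241·0.0249555) / 4.02496 = 1.494 meV.

1.494 meV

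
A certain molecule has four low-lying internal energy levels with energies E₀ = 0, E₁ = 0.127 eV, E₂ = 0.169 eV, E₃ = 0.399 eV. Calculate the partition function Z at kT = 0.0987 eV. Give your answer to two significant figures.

Z = 1.5

Eᵢ/kT = 0, 1.287, 1.712, 4.043.
Z = Σ e^(−Eᵢ/kT) = e^(−0) + e^(−1.287) + e^(−1.712) + e^(−4.043) = 1.000 + 0.2761 + 0.1805 + 0.01754 = 1.474.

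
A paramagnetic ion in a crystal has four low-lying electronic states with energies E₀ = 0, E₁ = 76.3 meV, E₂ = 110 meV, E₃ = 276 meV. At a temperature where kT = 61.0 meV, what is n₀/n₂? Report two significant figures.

n₀/n₂ = exp[−(E₀−E₂)/kT] = exp(−(-110 meV)/(61.0 meV)) = exp(1.803) = 6.1.

6.1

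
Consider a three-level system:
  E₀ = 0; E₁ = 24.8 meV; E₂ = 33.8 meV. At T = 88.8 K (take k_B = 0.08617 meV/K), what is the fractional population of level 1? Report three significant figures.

0.0372

k_BT = 0.08617 × 88.8 K = 7.6519 meV.
Eᵢ/kT = 0, 3.2410, 4.4172.
Z = Σ e^(−Eᵢ/kT) = e^(−0) + e^(−3.2410) + e^(−4.4172) = 1.0000 + 0.039125 + 0.012068 = 1.0512.
P₁ = e^(−E₁/kT) / Z = 0.039125/1.0512 = 0.0372.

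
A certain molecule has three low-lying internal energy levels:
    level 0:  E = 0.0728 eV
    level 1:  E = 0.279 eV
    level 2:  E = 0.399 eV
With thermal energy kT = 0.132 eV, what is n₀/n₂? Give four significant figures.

11.84

n₀/n₂ = exp[−(E₀−E₂)/kT] = exp(−(-0.3262 eV)/(0.132 eV)) = exp(2.47121) = 11.84.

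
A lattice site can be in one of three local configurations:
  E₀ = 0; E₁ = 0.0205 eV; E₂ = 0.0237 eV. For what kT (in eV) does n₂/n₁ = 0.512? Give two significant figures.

0.0048 eV

n₂/n₁ = exp[−(E₂−E₁)/kT] = 0.512.
⇒ (E₂−E₁)/kT = ln(1/0.512) = ln(1.953) = 0.6694.
kT = 0.0032 eV / 0.6694 = 0.0048 eV.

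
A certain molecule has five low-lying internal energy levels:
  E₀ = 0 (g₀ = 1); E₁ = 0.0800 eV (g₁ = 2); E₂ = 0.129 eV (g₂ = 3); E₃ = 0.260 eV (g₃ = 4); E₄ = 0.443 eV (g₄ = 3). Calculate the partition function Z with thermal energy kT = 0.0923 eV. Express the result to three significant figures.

Eᵢ/kT = 0, 0.86674, 1.3976, 2.8169, 4.7996.
Z = Σ gᵢe^(−Eᵢ/kT) = 1·e^(−0) + 2·e^(−0.86674) + 3·e^(−1.3976) + 4·e^(−2.8169) + 3·e^(−4.7996) = 1.0000 + 0.84064 + 0.74157 + 0.23916 + 0.024699 = 2.8461.

Z = 2.85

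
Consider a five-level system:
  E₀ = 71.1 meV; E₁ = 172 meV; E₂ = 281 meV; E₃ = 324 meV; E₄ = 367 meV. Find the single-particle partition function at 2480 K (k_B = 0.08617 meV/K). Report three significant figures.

Z = 1.83

k_BT = 0.08617 × 2480 K = 213.70 meV.
Eᵢ/kT = 0.33271, 0.80487, 1.3149, 1.5161, 1.7174.
Z = Σ e^(−Eᵢ/kT) = e^(−0.33271) + e^(−0.80487) + e^(−1.3149) + e^(−1.5161) + e^(−1.7174) = 0.71698 + 0.44715 + 0.26850 + 0.21957 + 0.17953 = 1.8317.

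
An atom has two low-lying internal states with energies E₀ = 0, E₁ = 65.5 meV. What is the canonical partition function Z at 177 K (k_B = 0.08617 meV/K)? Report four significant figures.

k_BT = 0.08617 × 177 K = 15.2521 meV.
Eᵢ/kT = 0, 4.29449.
Z = Σ e^(−Eᵢ/kT) = e^(−0) + e^(−4.29449) = 1.00000 + 0.0136435 = 1.01364.

Z = 1.014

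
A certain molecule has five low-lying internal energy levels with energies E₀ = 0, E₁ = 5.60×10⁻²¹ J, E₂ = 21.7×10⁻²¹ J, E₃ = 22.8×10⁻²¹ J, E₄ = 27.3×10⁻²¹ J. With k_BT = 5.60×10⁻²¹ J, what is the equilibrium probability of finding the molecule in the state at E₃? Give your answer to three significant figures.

Eᵢ/kT = 0, 1.0000, 3.8750, 4.0714, 4.8750.
Z = Σ e^(−Eᵢ/kT) = e^(−0) + e^(−1.0000) + e^(−3.8750) + e^(−4.0714) + e^(−4.8750) = 1.0000 + 0.36788 + 0.020754 + 0.017053 + 0.0076351 = 1.4133.
P₃ = e^(−E₃/kT) / Z = 0.017053/1.4133 = 0.0121.

0.0121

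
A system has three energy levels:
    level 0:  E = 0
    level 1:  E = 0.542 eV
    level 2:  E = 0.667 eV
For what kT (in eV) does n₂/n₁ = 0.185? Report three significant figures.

0.0741 eV

n₂/n₁ = exp[−(E₂−E₁)/kT] = 0.185.
⇒ (E₂−E₁)/kT = ln(1/0.185) = ln(5.4054) = 1.6874.
kT = 0.125 eV / 1.6874 = 0.0741 eV.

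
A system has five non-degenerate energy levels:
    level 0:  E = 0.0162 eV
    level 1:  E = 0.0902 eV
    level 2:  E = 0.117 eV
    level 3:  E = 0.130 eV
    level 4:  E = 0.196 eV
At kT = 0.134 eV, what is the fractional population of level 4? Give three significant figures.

Eᵢ/kT = 0.12090, 0.67313, 0.87313, 0.97015, 1.4627.
Z = Σ e^(−Eᵢ/kT) = e^(−0.12090) + e^(−0.67313) + e^(−0.87313) + e^(−0.97015) + e^(−1.4627) = 0.88612 + 0.51011 + 0.41764 + 0.37903 + 0.23161 = 2.4245.
P₄ = e^(−E₄/kT) / Z = 0.23161/2.4245 = 0.0955.

0.0955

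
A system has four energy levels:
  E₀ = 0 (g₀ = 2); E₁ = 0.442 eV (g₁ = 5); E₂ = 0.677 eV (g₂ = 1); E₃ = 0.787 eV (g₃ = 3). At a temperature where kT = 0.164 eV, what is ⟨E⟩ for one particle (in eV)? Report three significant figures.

0.0755 eV

Eᵢ/kT = 0, 2.6951, 4.1280, 4.7988.
Z = Σ gᵢe^(−Eᵢ/kT) = 2·e^(−0) + 5·e^(−2.6951) + 1·e^(−4.1280) + 3·e^(−4.7988) = 2.0000 + 0.33768 + 0.016115 + 0.024719 = 2.3785.
⟨E⟩ = Σ Eᵢ gᵢe^(−Eᵢ/kT) / Z = (0·2.0000 + 0.442·0.33768 + 0.677·0.016115 + 0.787·0.024719) / 2.3785 = 0.0755 eV.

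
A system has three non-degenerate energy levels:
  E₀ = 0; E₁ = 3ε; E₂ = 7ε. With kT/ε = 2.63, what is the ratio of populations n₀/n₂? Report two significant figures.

14

n₀/n₂ = exp[−(E₀−E₂)/kT] = exp(−(-7ε)/(2.63ε)) = exp(2.662) = 14.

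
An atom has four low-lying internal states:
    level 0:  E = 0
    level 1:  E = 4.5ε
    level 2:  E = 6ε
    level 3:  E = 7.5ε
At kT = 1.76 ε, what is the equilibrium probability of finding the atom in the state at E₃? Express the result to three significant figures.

Eᵢ/kT = 0, 2.5568, 3.4091, 4.2614.
Z = Σ e^(−Eᵢ/kT) = e^(−0) + e^(−2.5568) + e^(−3.4091) + e^(−4.2614) = 1.0000 + 0.077553 + 0.033071 + 0.014103 = 1.1247.
P₃ = e^(−E₃/kT) / Z = 0.014103/1.1247 = 0.0125.

0.0125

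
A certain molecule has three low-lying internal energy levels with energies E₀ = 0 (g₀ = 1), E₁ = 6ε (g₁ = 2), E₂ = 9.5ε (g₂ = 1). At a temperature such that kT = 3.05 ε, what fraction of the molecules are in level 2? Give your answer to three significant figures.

Eᵢ/kT = 0, 1.9672, 3.1148.
Z = Σ gᵢe^(−Eᵢ/kT) = 1·e^(−0) + 2·e^(−1.9672) + 1·e^(−3.1148) = 1.0000 + 0.27970 + 0.044387 = 1.3241.
P₂ = g₂ e^(−E₂/kT) / Z = 0.044387/1.3241 = 0.0335.

0.0335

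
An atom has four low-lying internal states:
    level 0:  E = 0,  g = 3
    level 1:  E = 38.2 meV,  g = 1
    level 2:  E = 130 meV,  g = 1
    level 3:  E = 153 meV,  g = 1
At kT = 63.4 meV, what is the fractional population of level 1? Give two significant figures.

0.15

Eᵢ/kT = 0, 0.6025, 2.050, 2.413.
Z = Σ gᵢe^(−Eᵢ/kT) = 3·e^(−0) + 1·e^(−0.6025) + 1·e^(−2.050) + 1·e^(−2.413) = 3.000 + 0.5474 + 0.1287 + 0.08955 = 3.766.
P₁ = g₁ e^(−E₁/kT) / Z = 0.5474/3.766 = 0.15.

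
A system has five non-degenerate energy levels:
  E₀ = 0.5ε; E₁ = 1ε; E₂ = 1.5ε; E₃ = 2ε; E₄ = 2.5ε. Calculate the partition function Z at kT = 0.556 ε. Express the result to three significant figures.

Eᵢ/kT = 0.89928, 1.7986, 2.6978, 3.5971, 4.4964.
Z = Σ e^(−Eᵢ/kT) = e^(−0.89928) + e^(−1.7986) + e^(−2.6978) + e^(−3.5971) + e^(−4.4964) = 0.40686 + 0.16553 + 0.067354 + 0.027403 + 0.011149 = 0.67830.

Z = 0.678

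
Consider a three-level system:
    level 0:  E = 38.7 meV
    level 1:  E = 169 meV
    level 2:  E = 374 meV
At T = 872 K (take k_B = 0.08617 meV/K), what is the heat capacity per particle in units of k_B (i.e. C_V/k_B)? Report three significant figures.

k_BT = 0.08617 × 872 K = 75.140 meV.
Eᵢ/kT = 0.51504, 2.2491, 4.9774.
Z = Σ e^(−Eᵢ/kT) = e^(−0.51504) + e^(−2.2491) + e^(−4.9774) = 0.59748 + 0.10549 + 0.0068920 = 0.70986.
⟨E⟩ = 61.319 meV, ⟨E²⟩ = 6863.0 meV².
C_V/k_B = (⟨E²⟩ − ⟨E⟩²)/(kT)² = (6863.0 − 3760.0)/5646.0 = 0.550.

0.550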